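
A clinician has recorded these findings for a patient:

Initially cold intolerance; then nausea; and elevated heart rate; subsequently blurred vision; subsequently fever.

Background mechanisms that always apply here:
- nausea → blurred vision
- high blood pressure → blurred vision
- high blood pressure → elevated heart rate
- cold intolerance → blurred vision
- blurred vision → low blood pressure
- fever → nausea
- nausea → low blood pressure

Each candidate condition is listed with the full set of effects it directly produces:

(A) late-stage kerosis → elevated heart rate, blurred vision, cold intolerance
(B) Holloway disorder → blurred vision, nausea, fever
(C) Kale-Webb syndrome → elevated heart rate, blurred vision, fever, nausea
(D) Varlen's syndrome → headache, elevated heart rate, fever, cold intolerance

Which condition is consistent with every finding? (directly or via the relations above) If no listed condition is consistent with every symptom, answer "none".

D

Checking each candidate against the observations:
(A) late-stage kerosis — does not account for nausea, fever
(B) Holloway disorder — does not account for cold intolerance, elevated heart rate
(C) Kale-Webb syndrome — cold intolerance -; nausea +; elevated heart rate +; blurred vision +; fever +
(D) Varlen's syndrome — accounts for every observation (nausea by fever → nausea)
Only (D) is consistent with every observation.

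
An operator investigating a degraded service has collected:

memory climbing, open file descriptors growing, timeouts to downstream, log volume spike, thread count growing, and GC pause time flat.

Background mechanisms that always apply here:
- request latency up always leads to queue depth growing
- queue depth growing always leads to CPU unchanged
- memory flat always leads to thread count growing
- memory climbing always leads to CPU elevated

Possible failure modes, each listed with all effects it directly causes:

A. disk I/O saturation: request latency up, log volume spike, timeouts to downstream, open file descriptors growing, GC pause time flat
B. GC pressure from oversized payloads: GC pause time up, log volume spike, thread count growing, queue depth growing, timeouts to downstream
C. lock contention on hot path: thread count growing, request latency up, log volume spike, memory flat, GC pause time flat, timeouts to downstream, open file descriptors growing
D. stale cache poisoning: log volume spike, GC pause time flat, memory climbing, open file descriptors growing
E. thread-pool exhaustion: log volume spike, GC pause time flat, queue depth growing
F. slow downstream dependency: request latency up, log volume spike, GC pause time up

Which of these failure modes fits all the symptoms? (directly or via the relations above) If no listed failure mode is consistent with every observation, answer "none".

For each candidate, compare predicted effects to what was observed:
(A) disk I/O saturation — does not account for memory climbing, thread count growing
(B) GC pressure from oversized payloads — memory climbing NO; open file descriptors growing NO; timeouts to downstream yes; log volume spike yes; thread count growing yes; GC pause time flat NO
(C) lock contention on hot path — fails on memory climbing (predicts memory flat, not memory climbing)
(D) stale cache poisoning — memory climbing yes; open file descriptors growing yes; timeouts to downstream NO; log volume spike yes; thread count growing NO; GC pause time flat yes
(E) thread-pool exhaustion — memory climbing NO; open file descriptors growing NO; timeouts to downstream NO; log volume spike yes; thread count growing NO; GC pause time flat yes
(F) slow downstream dependency — memory climbing NO; open file descriptors growing NO; timeouts to downstream NO; log volume spike yes; thread count growing NO; GC pause time flat NO
None of the listed candidates fits everything.

none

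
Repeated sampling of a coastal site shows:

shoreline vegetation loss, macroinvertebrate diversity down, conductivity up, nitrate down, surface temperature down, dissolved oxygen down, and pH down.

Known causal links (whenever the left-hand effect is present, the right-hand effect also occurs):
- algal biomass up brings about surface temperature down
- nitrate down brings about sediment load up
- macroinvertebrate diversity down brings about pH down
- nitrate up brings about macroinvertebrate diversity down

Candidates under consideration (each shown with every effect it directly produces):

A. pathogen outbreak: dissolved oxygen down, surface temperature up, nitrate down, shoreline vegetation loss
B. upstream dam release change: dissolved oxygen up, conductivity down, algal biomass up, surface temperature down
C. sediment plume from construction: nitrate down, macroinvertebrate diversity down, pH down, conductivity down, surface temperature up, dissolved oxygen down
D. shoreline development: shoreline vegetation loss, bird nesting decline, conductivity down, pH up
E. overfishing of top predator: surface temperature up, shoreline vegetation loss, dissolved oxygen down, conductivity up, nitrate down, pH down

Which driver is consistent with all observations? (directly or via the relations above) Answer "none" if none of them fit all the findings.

none

Checking each candidate against the observations:
(A) pathogen outbreak — shoreline vegetation loss match; macroinvertebrate diversity down miss; conductivity up miss; nitrate down match; surface temperature down miss; dissolved oxygen down match; pH down miss
(B) upstream dam release change — shoreline vegetation loss miss; macroinvertebrate diversity down miss; conductivity up miss; nitrate down miss; surface temperature down match; dissolved oxygen down miss; pH down miss
(C) sediment plume from construction — fails on shoreline vegetation loss, conductivity up, surface temperature down (predicts conductivity down, not conductivity up; predicts surface temperature up, not surface temperature down)
(D) shoreline development — shoreline vegetation loss match; macroinvertebrate diversity down miss; conductivity up miss; nitrate down miss; surface temperature down miss; dissolved oxygen down miss; pH down miss
(E) overfishing of top predator — fails on macroinvertebrate diversity down, surface temperature down (predicts surface temperature up, not surface temperature down)
No candidate is consistent with all observations.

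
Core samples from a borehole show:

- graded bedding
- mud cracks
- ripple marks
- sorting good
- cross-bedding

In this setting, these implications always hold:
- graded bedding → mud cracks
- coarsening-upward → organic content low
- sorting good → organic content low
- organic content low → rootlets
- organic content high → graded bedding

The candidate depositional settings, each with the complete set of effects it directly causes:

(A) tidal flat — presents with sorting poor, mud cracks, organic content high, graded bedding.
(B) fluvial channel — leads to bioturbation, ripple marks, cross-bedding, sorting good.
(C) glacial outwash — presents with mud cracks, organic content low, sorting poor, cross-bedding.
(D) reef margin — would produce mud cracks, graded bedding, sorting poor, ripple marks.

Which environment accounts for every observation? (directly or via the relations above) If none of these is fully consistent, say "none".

none

Per-candidate check:
(A) tidal flat — fails on ripple marks, sorting good, cross-bedding (predicts sorting poor, not sorting good)
(B) fluvial channel — graded bedding miss; mud cracks miss; ripple marks match; sorting good match; cross-bedding match
(C) glacial outwash — graded bedding miss; mud cracks match; ripple marks miss; sorting good miss; cross-bedding match
(D) reef margin — graded bedding match; mud cracks match; ripple marks match; sorting good miss; cross-bedding miss
No candidate is consistent with all observations.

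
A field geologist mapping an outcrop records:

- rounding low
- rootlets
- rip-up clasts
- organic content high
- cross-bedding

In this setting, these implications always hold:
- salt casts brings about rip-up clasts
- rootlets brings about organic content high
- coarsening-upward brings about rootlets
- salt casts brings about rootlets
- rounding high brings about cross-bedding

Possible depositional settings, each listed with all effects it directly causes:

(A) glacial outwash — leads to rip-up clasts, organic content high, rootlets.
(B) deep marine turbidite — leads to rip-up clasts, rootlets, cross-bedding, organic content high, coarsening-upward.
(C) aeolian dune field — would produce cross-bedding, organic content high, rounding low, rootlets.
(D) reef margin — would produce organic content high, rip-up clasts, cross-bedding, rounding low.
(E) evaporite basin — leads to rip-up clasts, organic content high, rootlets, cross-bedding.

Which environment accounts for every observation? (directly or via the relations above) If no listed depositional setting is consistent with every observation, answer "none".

Testing each hypothesis:
(A) glacial outwash — rounding low -; rootlets +; rip-up clasts +; organic content high +; cross-bedding -
(B) deep marine turbidite — rounding low -; rootlets +; rip-up clasts +; organic content high +; cross-bedding +
(C) aeolian dune field — rounding low +; rootlets +; rip-up clasts -; organic content high +; cross-bedding +
(D) reef margin — rounding low +; rootlets -; rip-up clasts +; organic content high +; cross-bedding +
(E) evaporite basin — rounding low -; rootlets +; rip-up clasts +; organic content high +; cross-bedding +
None of the listed candidates fits everything.

none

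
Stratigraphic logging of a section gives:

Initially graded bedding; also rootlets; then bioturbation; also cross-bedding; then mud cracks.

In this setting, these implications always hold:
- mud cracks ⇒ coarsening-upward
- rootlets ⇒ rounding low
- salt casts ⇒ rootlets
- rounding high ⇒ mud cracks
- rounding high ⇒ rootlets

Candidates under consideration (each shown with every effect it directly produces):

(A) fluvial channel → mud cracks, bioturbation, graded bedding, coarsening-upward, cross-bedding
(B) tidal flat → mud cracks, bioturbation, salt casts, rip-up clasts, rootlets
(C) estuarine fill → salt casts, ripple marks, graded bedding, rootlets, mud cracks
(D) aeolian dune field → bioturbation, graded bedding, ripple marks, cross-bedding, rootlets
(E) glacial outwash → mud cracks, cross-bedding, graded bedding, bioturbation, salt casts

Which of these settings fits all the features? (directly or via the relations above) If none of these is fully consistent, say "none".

Testing each hypothesis:
(A) fluvial channel — graded bedding ✓; rootlets ✗; bioturbation ✓; cross-bedding ✓; mud cracks ✓
(B) tidal flat — graded bedding ✗; rootlets ✓; bioturbation ✓; cross-bedding ✗; mud cracks ✓
(C) estuarine fill — graded bedding ✓; rootlets ✓; bioturbation ✗; cross-bedding ✗; mud cracks ✓
(D) aeolian dune field — does not account for mud cracks
(E) glacial outwash — graded bedding ✓; rootlets ✓ (via salt casts → rootlets); bioturbation ✓; cross-bedding ✓; mud cracks ✓
Only (E) is consistent with every observation.

E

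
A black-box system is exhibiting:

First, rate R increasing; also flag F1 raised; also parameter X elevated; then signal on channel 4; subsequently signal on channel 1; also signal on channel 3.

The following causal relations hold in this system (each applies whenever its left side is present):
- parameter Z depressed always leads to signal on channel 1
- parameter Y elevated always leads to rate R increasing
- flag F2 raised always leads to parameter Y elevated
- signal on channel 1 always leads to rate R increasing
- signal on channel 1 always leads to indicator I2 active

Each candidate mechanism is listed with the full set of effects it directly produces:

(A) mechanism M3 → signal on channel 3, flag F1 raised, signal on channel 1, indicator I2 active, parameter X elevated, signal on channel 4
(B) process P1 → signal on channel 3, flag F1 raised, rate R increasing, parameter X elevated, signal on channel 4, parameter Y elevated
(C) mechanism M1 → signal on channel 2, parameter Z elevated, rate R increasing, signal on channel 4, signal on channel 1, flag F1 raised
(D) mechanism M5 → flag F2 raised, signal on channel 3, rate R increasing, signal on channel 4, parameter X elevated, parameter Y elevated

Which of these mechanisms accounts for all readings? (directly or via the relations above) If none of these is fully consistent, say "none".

Per-candidate check:
(A) mechanism M3 — accounts for every observation (rate R increasing by signal on channel 1 → rate R increasing)
(B) process P1 — rate R increasing ✓; flag F1 raised ✓; parameter X elevated ✓; signal on channel 4 ✓; signal on channel 1 ✗; signal on channel 3 ✓
(C) mechanism M1 — rate R increasing ✓; flag F1 raised ✓; parameter X elevated ✗; signal on channel 4 ✓; signal on channel 1 ✓; signal on channel 3 ✗
(D) mechanism M5 — rate R increasing ✓; flag F1 raised ✗; parameter X elevated ✓; signal on channel 4 ✓; signal on channel 1 ✗; signal on channel 3 ✓
Only (A) is consistent with every observation.

A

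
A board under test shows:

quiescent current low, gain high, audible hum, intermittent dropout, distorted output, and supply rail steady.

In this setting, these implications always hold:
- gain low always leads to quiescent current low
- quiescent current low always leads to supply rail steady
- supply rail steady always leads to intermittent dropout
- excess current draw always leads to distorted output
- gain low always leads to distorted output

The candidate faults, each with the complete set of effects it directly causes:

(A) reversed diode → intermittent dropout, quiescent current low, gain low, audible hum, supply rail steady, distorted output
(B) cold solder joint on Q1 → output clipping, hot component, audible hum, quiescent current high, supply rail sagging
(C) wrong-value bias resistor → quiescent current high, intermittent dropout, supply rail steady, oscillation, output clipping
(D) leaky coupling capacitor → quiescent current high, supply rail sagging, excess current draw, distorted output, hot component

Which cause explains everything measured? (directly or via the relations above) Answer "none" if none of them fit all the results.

none

Testing each hypothesis:
(A) reversed diode — quiescent current low yes; gain high NO; audible hum yes; intermittent dropout yes; distorted output yes; supply rail steady yes
(B) cold solder joint on Q1 — fails on quiescent current low, gain high, intermittent dropout, distorted output, supply rail steady (predicts quiescent current high, not quiescent current low; predicts supply rail sagging, not supply rail steady)
(C) wrong-value bias resistor — quiescent current low NO; gain high NO; audible hum NO; intermittent dropout yes; distorted output NO; supply rail steady yes
(D) leaky coupling capacitor — quiescent current low NO; gain high NO; audible hum NO; intermittent dropout NO; distorted output yes; supply rail steady NO
None of the listed candidates fits everything.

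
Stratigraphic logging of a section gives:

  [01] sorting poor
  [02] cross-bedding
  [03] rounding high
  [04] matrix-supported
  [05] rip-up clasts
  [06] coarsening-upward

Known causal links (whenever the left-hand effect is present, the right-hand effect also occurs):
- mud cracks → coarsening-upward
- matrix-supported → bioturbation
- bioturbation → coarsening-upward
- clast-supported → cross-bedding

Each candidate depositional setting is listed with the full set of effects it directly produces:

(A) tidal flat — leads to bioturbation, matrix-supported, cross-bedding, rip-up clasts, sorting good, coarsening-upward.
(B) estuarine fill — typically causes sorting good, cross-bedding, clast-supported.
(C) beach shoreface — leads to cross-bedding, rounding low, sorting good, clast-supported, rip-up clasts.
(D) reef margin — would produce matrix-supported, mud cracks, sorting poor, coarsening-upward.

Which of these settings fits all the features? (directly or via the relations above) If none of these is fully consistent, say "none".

For each candidate, compare predicted effects to what was observed:
(A) tidal flat — fails on sorting poor, rounding high (predicts sorting good, not sorting poor)
(B) estuarine fill — sorting poor -; cross-bedding +; rounding high -; matrix-supported -; rip-up clasts -; coarsening-upward -
(C) beach shoreface — sorting poor -; cross-bedding +; rounding high -; matrix-supported -; rip-up clasts +; coarsening-upward -
(D) reef margin — does not account for cross-bedding, rounding high, rip-up clasts
Every candidate fails on at least one observation.

none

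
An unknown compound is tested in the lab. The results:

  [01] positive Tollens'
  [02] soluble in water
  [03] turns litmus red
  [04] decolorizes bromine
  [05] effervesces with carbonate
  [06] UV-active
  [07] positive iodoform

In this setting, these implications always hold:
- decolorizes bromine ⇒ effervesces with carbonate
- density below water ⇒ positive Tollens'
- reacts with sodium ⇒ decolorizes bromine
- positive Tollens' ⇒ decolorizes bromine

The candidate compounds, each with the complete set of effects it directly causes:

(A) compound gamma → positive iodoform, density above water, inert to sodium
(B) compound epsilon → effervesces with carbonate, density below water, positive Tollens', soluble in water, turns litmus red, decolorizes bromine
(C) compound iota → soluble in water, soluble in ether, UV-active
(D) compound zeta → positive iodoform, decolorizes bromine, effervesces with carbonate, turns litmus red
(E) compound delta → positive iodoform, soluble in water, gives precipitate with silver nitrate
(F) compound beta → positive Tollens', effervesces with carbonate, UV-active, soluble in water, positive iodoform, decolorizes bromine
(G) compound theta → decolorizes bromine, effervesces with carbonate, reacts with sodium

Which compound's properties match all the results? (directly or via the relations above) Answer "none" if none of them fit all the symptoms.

none

Checking each candidate against the observations:
(A) compound gamma — positive Tollens' -; soluble in water -; turns litmus red -; decolorizes bromine -; effervesces with carbonate -; UV-active -; positive iodoform +
(B) compound epsilon — does not account for UV-active, positive iodoform
(C) compound iota — does not account for positive Tollens', turns litmus red, decolorizes bromine, effervesces with carbonate, positive iodoform
(D) compound zeta — does not account for positive Tollens', soluble in water, UV-active
(E) compound delta — positive Tollens' -; soluble in water +; turns litmus red -; decolorizes bromine -; effervesces with carbonate -; UV-active -; positive iodoform +
(F) compound beta — does not account for turns litmus red
(G) compound theta — does not account for positive Tollens', soluble in water, turns litmus red, UV-active, positive iodoform
None of the listed candidates fits everything.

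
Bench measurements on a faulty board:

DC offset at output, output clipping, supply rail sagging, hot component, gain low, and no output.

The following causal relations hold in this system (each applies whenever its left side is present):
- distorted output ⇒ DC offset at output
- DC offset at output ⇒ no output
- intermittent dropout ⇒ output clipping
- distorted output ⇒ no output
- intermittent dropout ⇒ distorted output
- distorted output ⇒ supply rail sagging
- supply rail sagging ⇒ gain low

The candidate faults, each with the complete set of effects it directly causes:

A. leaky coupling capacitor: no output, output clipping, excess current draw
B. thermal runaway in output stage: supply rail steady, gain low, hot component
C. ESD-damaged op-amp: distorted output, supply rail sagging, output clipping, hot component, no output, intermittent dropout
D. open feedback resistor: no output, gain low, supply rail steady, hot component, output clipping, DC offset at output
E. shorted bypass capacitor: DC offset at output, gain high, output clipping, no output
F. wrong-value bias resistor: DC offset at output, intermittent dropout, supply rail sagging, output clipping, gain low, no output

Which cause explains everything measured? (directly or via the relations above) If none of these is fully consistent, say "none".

C

Per-candidate check:
(A) leaky coupling capacitor — DC offset at output ✗; output clipping ✓; supply rail sagging ✗; hot component ✗; gain low ✗; no output ✓
(B) thermal runaway in output stage — fails on DC offset at output, output clipping, supply rail sagging, no output (predicts supply rail steady, not supply rail sagging)
(C) ESD-damaged op-amp — accounts for every observation (DC offset at output via distorted output → DC offset at output)
(D) open feedback resistor — fails on supply rail sagging (predicts supply rail steady, not supply rail sagging)
(E) shorted bypass capacitor — DC offset at output ✓; output clipping ✓; supply rail sagging ✗; hot component ✗; gain low ✗; no output ✓
(F) wrong-value bias resistor — DC offset at output ✓; output clipping ✓; supply rail sagging ✓; hot component ✗; gain low ✓; no output ✓
Only (C) is consistent with every observation.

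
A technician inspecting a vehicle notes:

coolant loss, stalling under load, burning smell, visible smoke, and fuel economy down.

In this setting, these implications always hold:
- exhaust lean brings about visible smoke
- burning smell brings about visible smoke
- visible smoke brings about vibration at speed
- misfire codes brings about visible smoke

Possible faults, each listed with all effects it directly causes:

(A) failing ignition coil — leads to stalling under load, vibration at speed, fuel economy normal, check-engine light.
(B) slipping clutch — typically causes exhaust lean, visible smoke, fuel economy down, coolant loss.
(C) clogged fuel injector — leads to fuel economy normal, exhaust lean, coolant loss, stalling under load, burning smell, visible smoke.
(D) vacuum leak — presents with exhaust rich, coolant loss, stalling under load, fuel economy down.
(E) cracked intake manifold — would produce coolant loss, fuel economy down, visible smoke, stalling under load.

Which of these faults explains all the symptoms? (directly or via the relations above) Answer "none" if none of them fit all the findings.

For each candidate, compare predicted effects to what was observed:
(A) failing ignition coil — coolant loss NO; stalling under load yes; burning smell NO; visible smoke NO; fuel economy down NO
(B) slipping clutch — coolant loss yes; stalling under load NO; burning smell NO; visible smoke yes; fuel economy down yes
(C) clogged fuel injector — fails on fuel economy down (predicts fuel economy normal, not fuel economy down)
(D) vacuum leak — does not account for burning smell, visible smoke
(E) cracked intake manifold — coolant loss yes; stalling under load yes; burning smell NO; visible smoke yes; fuel economy down yes
No candidate is consistent with all observations.

none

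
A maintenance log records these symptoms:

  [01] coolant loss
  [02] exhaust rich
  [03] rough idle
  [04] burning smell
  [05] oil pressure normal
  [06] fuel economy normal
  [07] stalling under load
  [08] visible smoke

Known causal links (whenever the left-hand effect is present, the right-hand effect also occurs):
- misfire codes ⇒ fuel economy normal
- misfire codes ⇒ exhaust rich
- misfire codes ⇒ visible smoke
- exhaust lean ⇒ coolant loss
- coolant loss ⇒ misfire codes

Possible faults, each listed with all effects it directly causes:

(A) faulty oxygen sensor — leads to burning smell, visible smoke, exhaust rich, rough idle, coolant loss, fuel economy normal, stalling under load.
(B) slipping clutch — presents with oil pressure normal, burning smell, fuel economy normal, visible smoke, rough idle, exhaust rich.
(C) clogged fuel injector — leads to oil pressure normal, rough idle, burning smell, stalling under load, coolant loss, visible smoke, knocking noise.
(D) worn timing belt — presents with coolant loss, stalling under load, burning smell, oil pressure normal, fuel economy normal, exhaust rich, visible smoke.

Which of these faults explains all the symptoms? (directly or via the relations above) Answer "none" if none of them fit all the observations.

Per-candidate check:
(A) faulty oxygen sensor — coolant loss ✓; exhaust rich ✓; rough idle ✓; burning smell ✓; oil pressure normal ✗; fuel economy normal ✓; stalling under load ✓; visible smoke ✓
(B) slipping clutch — does not account for coolant loss, stalling under load
(C) clogged fuel injector — coolant loss ✓; exhaust rich ✓ (by coolant loss → misfire codes → exhaust rich); rough idle ✓; burning smell ✓; oil pressure normal ✓; fuel economy normal ✓ (by coolant loss → misfire codes → fuel economy normal); stalling under load ✓; visible smoke ✓
(D) worn timing belt — does not account for rough idle
(C) alone accounts for all the evidence.

C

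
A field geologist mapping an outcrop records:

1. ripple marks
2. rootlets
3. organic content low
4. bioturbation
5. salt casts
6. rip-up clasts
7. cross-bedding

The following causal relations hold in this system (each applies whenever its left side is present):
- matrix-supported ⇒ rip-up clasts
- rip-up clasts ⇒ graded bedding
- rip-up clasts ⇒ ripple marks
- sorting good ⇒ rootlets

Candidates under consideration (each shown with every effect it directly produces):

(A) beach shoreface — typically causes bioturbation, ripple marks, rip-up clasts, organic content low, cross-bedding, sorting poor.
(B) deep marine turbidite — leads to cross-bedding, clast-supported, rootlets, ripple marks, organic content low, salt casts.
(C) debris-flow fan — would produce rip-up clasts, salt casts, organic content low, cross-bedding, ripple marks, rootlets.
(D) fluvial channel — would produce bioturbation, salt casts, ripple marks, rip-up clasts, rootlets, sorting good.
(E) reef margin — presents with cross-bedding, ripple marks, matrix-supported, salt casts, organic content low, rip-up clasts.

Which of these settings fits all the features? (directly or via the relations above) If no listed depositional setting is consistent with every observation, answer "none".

none

Testing each hypothesis:
(A) beach shoreface — ripple marks yes; rootlets NO; organic content low yes; bioturbation yes; salt casts NO; rip-up clasts yes; cross-bedding yes
(B) deep marine turbidite — ripple marks yes; rootlets yes; organic content low yes; bioturbation NO; salt casts yes; rip-up clasts NO; cross-bedding yes
(C) debris-flow fan — does not account for bioturbation
(D) fluvial channel — ripple marks yes; rootlets yes; organic content low NO; bioturbation yes; salt casts yes; rip-up clasts yes; cross-bedding NO
(E) reef margin — does not account for rootlets, bioturbation
None of the listed candidates fits everything.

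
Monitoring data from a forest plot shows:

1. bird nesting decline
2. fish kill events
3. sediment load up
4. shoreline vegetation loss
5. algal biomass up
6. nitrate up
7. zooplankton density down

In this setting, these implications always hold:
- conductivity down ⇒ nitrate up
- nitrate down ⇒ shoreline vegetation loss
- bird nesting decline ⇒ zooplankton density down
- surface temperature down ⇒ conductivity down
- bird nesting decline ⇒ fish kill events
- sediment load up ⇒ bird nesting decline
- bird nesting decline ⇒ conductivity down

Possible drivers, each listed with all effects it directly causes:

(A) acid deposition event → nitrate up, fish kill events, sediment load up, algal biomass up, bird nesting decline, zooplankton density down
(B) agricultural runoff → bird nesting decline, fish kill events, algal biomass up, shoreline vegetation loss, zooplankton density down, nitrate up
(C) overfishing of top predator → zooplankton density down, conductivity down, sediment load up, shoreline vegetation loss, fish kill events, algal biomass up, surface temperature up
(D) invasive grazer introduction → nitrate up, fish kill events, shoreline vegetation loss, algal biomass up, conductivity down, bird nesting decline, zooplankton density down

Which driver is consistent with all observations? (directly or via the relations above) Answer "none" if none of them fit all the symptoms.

C

Checking each candidate against the observations:
(A) acid deposition event — bird nesting decline ✓; fish kill events ✓; sediment load up ✓; shoreline vegetation loss ✗; algal biomass up ✓; nitrate up ✓; zooplankton density down ✓
(B) agricultural runoff — bird nesting decline ✓; fish kill events ✓; sediment load up ✗; shoreline vegetation loss ✓; algal biomass up ✓; nitrate up ✓; zooplankton density down ✓
(C) overfishing of top predator — bird nesting decline ✓ (via sediment load up → bird nesting decline); fish kill events ✓; sediment load up ✓; shoreline vegetation loss ✓; algal biomass up ✓; nitrate up ✓ (via conductivity down → nitrate up); zooplankton density down ✓
(D) invasive grazer introduction — does not account for sediment load up
(C) is the only candidate with no mismatches.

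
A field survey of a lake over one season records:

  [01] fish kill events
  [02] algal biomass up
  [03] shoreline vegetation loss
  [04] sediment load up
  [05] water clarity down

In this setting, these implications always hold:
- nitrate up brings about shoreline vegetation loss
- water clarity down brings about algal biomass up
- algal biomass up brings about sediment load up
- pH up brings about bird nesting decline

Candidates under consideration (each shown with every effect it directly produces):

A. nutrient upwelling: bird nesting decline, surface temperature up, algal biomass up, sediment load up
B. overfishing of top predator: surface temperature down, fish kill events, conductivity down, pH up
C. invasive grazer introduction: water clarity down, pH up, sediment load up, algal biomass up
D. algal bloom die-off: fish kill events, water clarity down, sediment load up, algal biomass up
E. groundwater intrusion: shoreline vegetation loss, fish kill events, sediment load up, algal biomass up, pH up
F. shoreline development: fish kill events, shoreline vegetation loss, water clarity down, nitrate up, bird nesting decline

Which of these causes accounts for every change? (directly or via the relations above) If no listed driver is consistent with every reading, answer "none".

Checking each candidate against the observations:
(A) nutrient upwelling — does not account for fish kill events, shoreline vegetation loss, water clarity down
(B) overfishing of top predator — fish kill events ✓; algal biomass up ✗; shoreline vegetation loss ✗; sediment load up ✗; water clarity down ✗
(C) invasive grazer introduction — does not account for fish kill events, shoreline vegetation loss
(D) algal bloom die-off — does not account for shoreline vegetation loss
(E) groundwater intrusion — fish kill events ✓; algal biomass up ✓; shoreline vegetation loss ✓; sediment load up ✓; water clarity down ✗
(F) shoreline development — fish kill events ✓; algal biomass up ✓ (by water clarity down → algal biomass up); shoreline vegetation loss ✓; sediment load up ✓ (by water clarity down → algal biomass up → sediment load up); water clarity down ✓
(F) is the only candidate with no mismatches.

F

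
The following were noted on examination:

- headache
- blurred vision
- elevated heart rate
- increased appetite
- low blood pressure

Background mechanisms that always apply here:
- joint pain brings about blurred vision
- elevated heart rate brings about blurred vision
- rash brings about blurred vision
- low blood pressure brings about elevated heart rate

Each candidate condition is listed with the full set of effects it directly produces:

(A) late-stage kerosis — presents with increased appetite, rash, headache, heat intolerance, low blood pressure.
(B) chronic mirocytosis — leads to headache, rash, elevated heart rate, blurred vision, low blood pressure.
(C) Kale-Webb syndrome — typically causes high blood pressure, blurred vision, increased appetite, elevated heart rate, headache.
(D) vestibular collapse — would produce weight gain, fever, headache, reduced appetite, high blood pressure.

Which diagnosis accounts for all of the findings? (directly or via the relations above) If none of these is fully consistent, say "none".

Checking each candidate against the observations:
(A) late-stage kerosis — accounts for every observation (blurred vision via rash → blurred vision)
(B) chronic mirocytosis — headache match; blurred vision match; elevated heart rate match; increased appetite miss; low blood pressure match
(C) Kale-Webb syndrome — headache match; blurred vision match; elevated heart rate match; increased appetite match; low blood pressure miss
(D) vestibular collapse — fails on blurred vision, elevated heart rate, increased appetite, low blood pressure (predicts reduced appetite, not increased appetite; predicts high blood pressure, not low blood pressure)
(A) is the only candidate with no mismatches.

A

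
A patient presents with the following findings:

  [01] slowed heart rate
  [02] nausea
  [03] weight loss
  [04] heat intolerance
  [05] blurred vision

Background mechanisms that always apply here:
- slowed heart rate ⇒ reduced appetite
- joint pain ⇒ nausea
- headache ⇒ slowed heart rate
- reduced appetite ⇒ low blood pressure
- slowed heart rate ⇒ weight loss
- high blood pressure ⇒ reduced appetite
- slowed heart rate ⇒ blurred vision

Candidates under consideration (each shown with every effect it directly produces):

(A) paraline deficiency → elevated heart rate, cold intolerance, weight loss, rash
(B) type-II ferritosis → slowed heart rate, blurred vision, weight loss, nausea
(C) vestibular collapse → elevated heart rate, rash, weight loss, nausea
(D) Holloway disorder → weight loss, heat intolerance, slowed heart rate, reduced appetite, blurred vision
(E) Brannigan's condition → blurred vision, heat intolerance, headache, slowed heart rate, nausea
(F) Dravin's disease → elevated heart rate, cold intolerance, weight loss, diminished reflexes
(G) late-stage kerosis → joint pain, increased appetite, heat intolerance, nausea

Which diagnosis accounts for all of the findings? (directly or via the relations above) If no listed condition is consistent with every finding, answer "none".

Testing each hypothesis:
(A) paraline deficiency — fails on slowed heart rate, nausea, heat intolerance, blurred vision (predicts elevated heart rate, not slowed heart rate; predicts cold intolerance, not heat intolerance)
(B) type-II ferritosis — does not account for heat intolerance
(C) vestibular collapse — fails on slowed heart rate, heat intolerance, blurred vision (predicts elevated heart rate, not slowed heart rate)
(D) Holloway disorder — does not account for nausea
(E) Brannigan's condition — slowed heart rate +; nausea +; weight loss + (via slowed heart rate → weight loss); heat intolerance +; blurred vision +
(F) Dravin's disease — slowed heart rate -; nausea -; weight loss +; heat intolerance -; blurred vision -
(G) late-stage kerosis — does not account for slowed heart rate, weight loss, blurred vision
(E) alone accounts for all the evidence.

E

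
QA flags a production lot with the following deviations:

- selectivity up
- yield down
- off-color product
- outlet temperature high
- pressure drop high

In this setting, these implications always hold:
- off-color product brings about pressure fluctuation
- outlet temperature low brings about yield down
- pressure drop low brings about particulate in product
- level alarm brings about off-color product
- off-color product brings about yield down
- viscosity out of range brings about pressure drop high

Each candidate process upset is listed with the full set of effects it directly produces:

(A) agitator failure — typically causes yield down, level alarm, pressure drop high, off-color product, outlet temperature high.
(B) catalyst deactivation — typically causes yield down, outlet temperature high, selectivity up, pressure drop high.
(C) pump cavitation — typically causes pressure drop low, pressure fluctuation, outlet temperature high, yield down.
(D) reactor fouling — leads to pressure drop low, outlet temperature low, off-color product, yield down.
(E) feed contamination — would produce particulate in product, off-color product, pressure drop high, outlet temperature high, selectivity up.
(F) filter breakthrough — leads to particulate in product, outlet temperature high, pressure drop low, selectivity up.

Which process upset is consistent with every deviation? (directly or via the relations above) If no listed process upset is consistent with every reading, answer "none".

For each candidate, compare predicted effects to what was observed:
(A) agitator failure — selectivity up -; yield down +; off-color product +; outlet temperature high +; pressure drop high +
(B) catalyst deactivation — does not account for off-color product
(C) pump cavitation — selectivity up -; yield down +; off-color product -; outlet temperature high +; pressure drop high -
(D) reactor fouling — selectivity up -; yield down +; off-color product +; outlet temperature high -; pressure drop high -
(E) feed contamination — accounts for every observation (yield down via off-color product → yield down)
(F) filter breakthrough — fails on yield down, off-color product, pressure drop high (predicts pressure drop low, not pressure drop high)
(E) is the only candidate with no mismatches.

E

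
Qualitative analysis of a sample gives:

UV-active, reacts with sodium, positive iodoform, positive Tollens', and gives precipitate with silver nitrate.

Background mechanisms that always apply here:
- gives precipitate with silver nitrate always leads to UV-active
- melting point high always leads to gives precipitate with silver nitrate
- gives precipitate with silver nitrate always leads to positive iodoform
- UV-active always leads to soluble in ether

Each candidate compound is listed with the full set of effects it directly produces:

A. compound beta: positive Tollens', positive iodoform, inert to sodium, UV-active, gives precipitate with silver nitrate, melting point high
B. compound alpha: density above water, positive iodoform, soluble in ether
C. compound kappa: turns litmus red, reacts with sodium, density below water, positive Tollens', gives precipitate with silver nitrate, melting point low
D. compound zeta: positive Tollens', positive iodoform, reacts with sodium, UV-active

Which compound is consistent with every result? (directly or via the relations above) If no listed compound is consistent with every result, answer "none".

Testing each hypothesis:
(A) compound beta — UV-active match; reacts with sodium miss; positive iodoform match; positive Tollens' match; gives precipitate with silver nitrate match
(B) compound alpha — UV-active miss; reacts with sodium miss; positive iodoform match; positive Tollens' miss; gives precipitate with silver nitrate miss
(C) compound kappa — UV-active match (by gives precipitate with silver nitrate → UV-active); reacts with sodium match; positive iodoform match (by gives precipitate with silver nitrate → positive iodoform); positive Tollens' match; gives precipitate with silver nitrate match
(D) compound zeta — UV-active match; reacts with sodium match; positive iodoform match; positive Tollens' match; gives precipitate with silver nitrate miss
(C) alone accounts for all the evidence.

C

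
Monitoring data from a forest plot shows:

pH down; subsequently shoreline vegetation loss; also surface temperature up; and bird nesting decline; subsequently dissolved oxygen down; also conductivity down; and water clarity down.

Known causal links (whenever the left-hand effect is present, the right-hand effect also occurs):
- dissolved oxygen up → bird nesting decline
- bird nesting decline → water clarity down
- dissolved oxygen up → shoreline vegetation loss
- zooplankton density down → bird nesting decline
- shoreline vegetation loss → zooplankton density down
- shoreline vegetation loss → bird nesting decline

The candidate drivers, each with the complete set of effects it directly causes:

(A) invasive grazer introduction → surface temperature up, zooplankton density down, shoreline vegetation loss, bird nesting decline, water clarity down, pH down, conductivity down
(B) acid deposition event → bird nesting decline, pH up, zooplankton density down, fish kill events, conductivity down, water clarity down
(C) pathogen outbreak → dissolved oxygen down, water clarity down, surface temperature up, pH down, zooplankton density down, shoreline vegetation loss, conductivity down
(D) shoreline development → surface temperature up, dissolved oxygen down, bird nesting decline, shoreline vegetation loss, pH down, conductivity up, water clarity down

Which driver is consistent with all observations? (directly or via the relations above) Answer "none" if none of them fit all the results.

C

For each candidate, compare predicted effects to what was observed:
(A) invasive grazer introduction — pH down +; shoreline vegetation loss +; surface temperature up +; bird nesting decline +; dissolved oxygen down -; conductivity down +; water clarity down +
(B) acid deposition event — fails on pH down, shoreline vegetation loss, surface temperature up, dissolved oxygen down (predicts pH up, not pH down)
(C) pathogen outbreak — pH down +; shoreline vegetation loss +; surface temperature up +; bird nesting decline + (via shoreline vegetation loss → bird nesting decline); dissolved oxygen down +; conductivity down +; water clarity down +
(D) shoreline development — fails on conductivity down (predicts conductivity up, not conductivity down)
(C) is the only candidate with no mismatches.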